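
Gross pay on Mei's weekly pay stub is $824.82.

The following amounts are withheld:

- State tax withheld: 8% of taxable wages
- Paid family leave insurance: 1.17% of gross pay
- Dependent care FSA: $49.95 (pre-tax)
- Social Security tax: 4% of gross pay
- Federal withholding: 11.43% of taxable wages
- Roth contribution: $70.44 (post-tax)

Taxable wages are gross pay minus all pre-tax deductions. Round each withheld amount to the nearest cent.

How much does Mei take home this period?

$511.23

Dependent care FSA: $49.95
Taxable wages = $824.82 − $49.95 = $774.87
State tax withheld: $774.87 × 0.08 = $61.99
Federal withholding: $774.87 × 0.1143 = $88.57
Social Security tax: $824.82 × 0.04 = $32.99
Paid family leave insurance: $824.82 × 0.0117 = $9.65
Roth contribution: $70.44
Total deductions = $49.95 + $61.99 + $88.57 + $32.99 + $9.65 + $70.44 = $313.59
Net pay = $824.82 − $313.59 = $511.23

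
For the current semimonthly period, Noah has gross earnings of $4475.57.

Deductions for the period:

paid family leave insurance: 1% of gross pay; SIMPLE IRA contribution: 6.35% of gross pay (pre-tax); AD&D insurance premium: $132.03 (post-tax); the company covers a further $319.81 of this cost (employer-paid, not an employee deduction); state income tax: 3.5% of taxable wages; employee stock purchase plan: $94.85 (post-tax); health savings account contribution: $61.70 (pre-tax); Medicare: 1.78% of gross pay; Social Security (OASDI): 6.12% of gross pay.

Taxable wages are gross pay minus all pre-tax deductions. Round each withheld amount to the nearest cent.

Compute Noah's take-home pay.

SIMPLE IRA contribution: $4475.57 × 0.0635 = $284.20
Health savings account contribution: $61.70
Pre-tax total = $284.20 + $61.70 = $345.90
Taxable wages = $4475.57 − $345.90 = $4129.67
State income tax: $4129.67 × 0.035 = $144.54
Paid family leave insurance: $4475.57 × 0.01 = $44.76
Social Security (OASDI): $4475.57 × 0.0612 = $273.90
Medicare: $4475.57 × 0.0178 = $79.67
Employee stock purchase plan: $94.85
AD&D insurance premium: $132.03
(Employer's $319.81 toward AD&D insurance premium is not withheld from the employee.)
Total deductions = $284.20 + $61.70 + $144.54 + $44.76 + $273.90 + $79.67 + $94.85 + $132.03 = $1115.65
Net pay = $4475.57 − $1115.65 = $3359.92

$3359.92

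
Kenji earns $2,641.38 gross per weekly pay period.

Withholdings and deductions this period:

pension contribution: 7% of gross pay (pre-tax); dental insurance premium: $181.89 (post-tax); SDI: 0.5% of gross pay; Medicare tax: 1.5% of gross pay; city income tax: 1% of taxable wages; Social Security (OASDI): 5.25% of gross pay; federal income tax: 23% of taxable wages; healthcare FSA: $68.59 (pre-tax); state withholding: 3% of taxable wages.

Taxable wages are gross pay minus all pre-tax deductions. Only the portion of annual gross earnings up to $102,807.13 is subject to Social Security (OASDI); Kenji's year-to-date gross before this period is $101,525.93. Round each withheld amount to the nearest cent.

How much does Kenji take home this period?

Pension contribution: $2,641.38 × 0.07 = $184.90
Healthcare FSA: $68.59
Pre-tax total = $184.90 + $68.59 = $253.49
Taxable wages = $2,641.38 − $253.49 = $2,387.89
State withholding: $2,387.89 × 0.03 = $71.64
City income tax: $2,387.89 × 0.01 = $23.88
Federal income tax: $2,387.89 × 0.23 = $549.21
Medicare tax: $2,641.38 × 0.015 = $39.62
Social Security (OASDI): only $102,807.13 − $101,525.93 = $1,281.20 of this check is subject → $1,281.20 × 0.0525 = $67.26
SDI: $2,641.38 × 0.005 = $13.21
Dental insurance premium: $181.89
Total deductions = $184.90 + $68.59 + $71.64 + $23.88 + $549.21 + $39.62 + $67.26 + $13.21 + $181.89 = $1,200.20
Net pay = $2,641.38 − $1,200.20 = $1,441.18

$1,441.18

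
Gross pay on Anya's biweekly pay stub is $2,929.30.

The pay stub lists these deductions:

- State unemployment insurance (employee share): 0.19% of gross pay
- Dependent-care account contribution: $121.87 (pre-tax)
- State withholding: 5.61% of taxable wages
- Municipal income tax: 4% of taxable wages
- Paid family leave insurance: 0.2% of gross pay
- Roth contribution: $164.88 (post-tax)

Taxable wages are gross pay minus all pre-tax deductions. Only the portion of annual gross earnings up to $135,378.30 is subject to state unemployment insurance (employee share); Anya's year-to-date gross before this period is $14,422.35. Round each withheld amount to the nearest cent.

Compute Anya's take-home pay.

$2,361.32

Dependent-care account contribution: $121.87
Taxable wages = $2,929.30 − $121.87 = $2,807.43
Municipal income tax: $2,807.43 × 0.04 = $112.30
State withholding: $2,807.43 × 0.0561 = $157.50
Paid family leave insurance: $2,929.30 × 0.002 = $5.86
State unemployment insurance (employee share): cap not yet reached, full $2,929.30 is subject → $2,929.30 × 0.0019 = $5.57
Roth contribution: $164.88
Total deductions = $121.87 + $112.30 + $157.50 + $5.86 + $5.57 + $164.88 = $567.98
Net pay = $2,929.30 − $567.98 = $2,361.32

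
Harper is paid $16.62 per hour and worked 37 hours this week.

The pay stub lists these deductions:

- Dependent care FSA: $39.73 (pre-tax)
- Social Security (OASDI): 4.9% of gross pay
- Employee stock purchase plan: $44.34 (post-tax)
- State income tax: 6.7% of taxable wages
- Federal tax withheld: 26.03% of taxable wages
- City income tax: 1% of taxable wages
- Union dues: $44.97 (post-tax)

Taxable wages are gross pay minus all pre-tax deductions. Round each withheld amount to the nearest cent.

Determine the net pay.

Gross pay: 37 × $16.62 = $614.94
Dependent care FSA: $39.73
Taxable wages = $614.94 − $39.73 = $575.21
Federal tax withheld: $575.21 × 0.2603 = $149.73
State income tax: $575.21 × 0.067 = $38.54
City income tax: $575.21 × 0.01 = $5.75
Social Security (OASDI): $614.94 × 0.049 = $30.13
Employee stock purchase plan: $44.34
Union dues: $44.97
Total deductions = $39.73 + $149.73 + $38.54 + $5.75 + $30.13 + $44.34 + $44.97 = $353.19
Net pay = $614.94 − $353.19 = $261.75

$261.75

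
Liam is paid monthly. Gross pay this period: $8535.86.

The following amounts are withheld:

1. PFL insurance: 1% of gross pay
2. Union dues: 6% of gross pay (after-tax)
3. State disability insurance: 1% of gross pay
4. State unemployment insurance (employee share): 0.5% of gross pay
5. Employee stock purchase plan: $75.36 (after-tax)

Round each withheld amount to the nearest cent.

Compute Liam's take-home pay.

$7734.95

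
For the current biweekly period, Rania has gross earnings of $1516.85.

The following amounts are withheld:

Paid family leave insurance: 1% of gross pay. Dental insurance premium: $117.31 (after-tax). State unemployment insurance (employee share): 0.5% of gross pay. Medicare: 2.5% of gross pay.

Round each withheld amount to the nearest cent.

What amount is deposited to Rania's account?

$1338.87

Medicare: $1516.85 × 0.025 = $37.92
Paid family leave insurance: $1516.85 × 0.01 = $15.17
State unemployment insurance (employee share): $1516.85 × 0.005 = $7.58
Dental insurance premium: $117.31
Total deductions = $37.92 + $15.17 + $7.58 + $117.31 = $177.98
Net pay = $1516.85 − $177.98 = $1338.87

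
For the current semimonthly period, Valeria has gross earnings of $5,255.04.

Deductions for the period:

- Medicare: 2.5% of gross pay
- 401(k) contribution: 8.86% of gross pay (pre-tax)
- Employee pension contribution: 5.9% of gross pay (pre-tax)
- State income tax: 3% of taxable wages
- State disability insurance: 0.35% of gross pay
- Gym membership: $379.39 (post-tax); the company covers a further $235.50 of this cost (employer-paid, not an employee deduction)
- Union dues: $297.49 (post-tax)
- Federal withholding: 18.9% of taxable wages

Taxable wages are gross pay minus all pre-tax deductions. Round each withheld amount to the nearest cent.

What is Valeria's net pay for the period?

Employee pension contribution: $5,255.04 × 0.059 = $310.05
401(k) contribution: $5,255.04 × 0.0886 = $465.60
Pre-tax total = $310.05 + $465.60 = $775.65
Taxable wages = $5,255.04 − $775.65 = $4,479.39
State income tax: $4,479.39 × 0.03 = $134.38
Federal withholding: $4,479.39 × 0.189 = $846.60
State disability insurance: $5,255.04 × 0.0035 = $18.39
Medicare: $5,255.04 × 0.025 = $131.38
Union dues: $297.49
Gym membership: $379.39
(Employer's $235.50 toward gym membership is not withheld from the employee.)
Total deductions = $310.05 + $465.60 + $134.38 + $846.60 + $18.39 + $131.38 + $297.49 + $379.39 = $2,583.28
Net pay = $5,255.04 − $2,583.28 = $2,671.76

$2,671.76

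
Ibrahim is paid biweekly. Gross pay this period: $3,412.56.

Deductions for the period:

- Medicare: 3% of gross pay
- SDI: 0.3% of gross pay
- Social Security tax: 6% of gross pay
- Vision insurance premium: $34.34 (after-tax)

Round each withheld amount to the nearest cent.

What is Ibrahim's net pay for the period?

Medicare: $3,412.56 × 0.03 = $102.38
SDI: $3,412.56 × 0.003 = $10.24
Social Security tax: $3,412.56 × 0.06 = $204.75
Vision insurance premium: $34.34
Total deductions = $102.38 + $10.24 + $204.75 + $34.34 = $351.71
Net pay = $3,412.56 − $351.71 = $3,060.85

$3,060.85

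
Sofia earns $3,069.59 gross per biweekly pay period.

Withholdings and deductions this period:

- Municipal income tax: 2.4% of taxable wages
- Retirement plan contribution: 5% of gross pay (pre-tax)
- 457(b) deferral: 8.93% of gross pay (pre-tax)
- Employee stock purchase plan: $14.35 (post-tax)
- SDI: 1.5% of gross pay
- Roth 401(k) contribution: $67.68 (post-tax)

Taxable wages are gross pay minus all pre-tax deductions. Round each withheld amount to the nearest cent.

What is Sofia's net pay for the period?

457(b) deferral: $3,069.59 × 0.0893 = $274.11
Retirement plan contribution: $3,069.59 × 0.05 = $153.48
Pre-tax total = $274.11 + $153.48 = $427.59
Taxable wages = $3,069.59 − $427.59 = $2,642.00
Municipal income tax: $2,642.00 × 0.024 = $63.41
SDI: $3,069.59 × 0.015 = $46.04
Roth 401(k) contribution: $67.68
Employee stock purchase plan: $14.35
Total deductions = $274.11 + $153.48 + $63.41 + $46.04 + $67.68 + $14.35 = $619.07
Net pay = $3,069.59 − $619.07 = $2,450.52

$2,450.52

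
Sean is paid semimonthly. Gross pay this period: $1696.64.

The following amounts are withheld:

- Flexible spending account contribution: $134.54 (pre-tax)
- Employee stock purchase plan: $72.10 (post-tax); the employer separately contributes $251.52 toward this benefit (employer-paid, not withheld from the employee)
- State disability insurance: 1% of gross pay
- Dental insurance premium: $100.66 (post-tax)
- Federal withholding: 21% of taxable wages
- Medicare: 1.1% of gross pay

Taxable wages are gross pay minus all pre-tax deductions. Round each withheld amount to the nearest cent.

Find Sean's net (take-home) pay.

Flexible spending account contribution: $134.54
Taxable wages = $1696.64 − $134.54 = $1562.10
Federal withholding: $1562.10 × 0.21 = $328.04
Medicare: $1696.64 × 0.011 = $18.66
State disability insurance: $1696.64 × 0.01 = $16.97
Dental insurance premium: $100.66
Employee stock purchase plan: $72.10
(Employer's $251.52 toward employee stock purchase plan is not withheld from the employee.)
Total deductions = $134.54 + $328.04 + $18.66 + $16.97 + $100.66 + $72.10 = $670.97
Net pay = $1696.64 − $670.97 = $1025.67

$1025.67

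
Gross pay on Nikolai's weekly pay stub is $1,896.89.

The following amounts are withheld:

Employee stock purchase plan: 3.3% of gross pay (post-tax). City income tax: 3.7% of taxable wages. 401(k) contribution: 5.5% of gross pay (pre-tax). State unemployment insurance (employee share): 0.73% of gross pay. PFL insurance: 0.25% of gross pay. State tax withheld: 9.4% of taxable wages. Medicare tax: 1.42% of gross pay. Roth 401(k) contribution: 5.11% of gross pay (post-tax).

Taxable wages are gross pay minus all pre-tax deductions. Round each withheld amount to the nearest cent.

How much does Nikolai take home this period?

$1,352.68

401(k) contribution: $1,896.89 × 0.055 = $104.33
Taxable wages = $1,896.89 − $104.33 = $1,792.56
State tax withheld: $1,792.56 × 0.094 = $168.50
City income tax: $1,792.56 × 0.037 = $66.32
State unemployment insurance (employee share): $1,896.89 × 0.0073 = $13.85
Medicare tax: $1,896.89 × 0.0142 = $26.94
PFL insurance: $1,896.89 × 0.0025 = $4.74
Roth 401(k) contribution: $1,896.89 × 0.0511 = $96.93
Employee stock purchase plan: $1,896.89 × 0.033 = $62.60
Total deductions = $104.33 + $168.50 + $66.32 + $13.85 + $26.94 + $4.74 + $96.93 + $62.60 = $544.21
Net pay = $1,896.89 − $544.21 = $1,352.68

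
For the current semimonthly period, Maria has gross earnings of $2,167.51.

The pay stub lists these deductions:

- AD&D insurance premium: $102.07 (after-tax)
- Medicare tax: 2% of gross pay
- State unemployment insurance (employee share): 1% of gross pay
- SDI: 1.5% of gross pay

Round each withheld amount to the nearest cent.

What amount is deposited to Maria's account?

$1,967.90

Medicare tax: $2,167.51 × 0.02 = $43.35
SDI: $2,167.51 × 0.015 = $32.51
State unemployment insurance (employee share): $2,167.51 × 0.01 = $21.68
AD&D insurance premium: $102.07
Total deductions = $43.35 + $32.51 + $21.68 + $102.07 = $199.61
Net pay = $2,167.51 − $199.61 = $1,967.90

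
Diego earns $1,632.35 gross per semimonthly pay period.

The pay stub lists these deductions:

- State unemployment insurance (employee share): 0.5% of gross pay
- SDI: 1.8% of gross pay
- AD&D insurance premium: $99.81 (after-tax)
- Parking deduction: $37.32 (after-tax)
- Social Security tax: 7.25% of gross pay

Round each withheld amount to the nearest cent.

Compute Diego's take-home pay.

$1,339.33

Social Security tax: $1,632.35 × 0.0725 = $118.35
SDI: $1,632.35 × 0.018 = $29.38
State unemployment insurance (employee share): $1,632.35 × 0.005 = $8.16
AD&D insurance premium: $99.81
Parking deduction: $37.32
Total deductions = $118.35 + $29.38 + $8.16 + $99.81 + $37.32 = $293.02
Net pay = $1,632.35 − $293.02 = $1,339.33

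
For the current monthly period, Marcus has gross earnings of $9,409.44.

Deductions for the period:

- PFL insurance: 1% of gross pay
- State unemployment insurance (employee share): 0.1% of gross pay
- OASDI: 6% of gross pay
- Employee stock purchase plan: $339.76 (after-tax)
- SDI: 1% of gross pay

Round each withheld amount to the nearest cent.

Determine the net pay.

$8,307.52

State unemployment insurance (employee share): $9,409.44 × 0.001 = $9.41
SDI: $9,409.44 × 0.01 = $94.09
OASDI: $9,409.44 × 0.06 = $564.57
PFL insurance: $9,409.44 × 0.01 = $94.09
Employee stock purchase plan: $339.76
Total deductions = $9.41 + $94.09 + $564.57 + $94.09 + $339.76 = $1,101.92
Net pay = $9,409.44 − $1,101.92 = $8,307.52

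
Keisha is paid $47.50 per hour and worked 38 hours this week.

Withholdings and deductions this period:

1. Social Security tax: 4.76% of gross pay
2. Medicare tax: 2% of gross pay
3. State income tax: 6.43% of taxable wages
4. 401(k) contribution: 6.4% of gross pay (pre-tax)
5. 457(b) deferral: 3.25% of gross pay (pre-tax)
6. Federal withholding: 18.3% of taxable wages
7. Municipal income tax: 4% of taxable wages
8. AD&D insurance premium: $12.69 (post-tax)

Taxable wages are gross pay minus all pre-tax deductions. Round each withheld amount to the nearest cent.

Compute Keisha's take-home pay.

Gross pay: 38 × $47.50 = $1805.00
457(b) deferral: $1805.00 × 0.0325 = $58.66
401(k) contribution: $1805.00 × 0.064 = $115.52
Pre-tax total = $58.66 + $115.52 = $174.18
Taxable wages = $1805.00 − $174.18 = $1630.82
State income tax: $1630.82 × 0.0643 = $104.86
Municipal income tax: $1630.82 × 0.04 = $65.23
Federal withholding: $1630.82 × 0.183 = $298.44
Medicare tax: $1805.00 × 0.02 = $36.10
Social Security tax: $1805.00 × 0.0476 = $85.92
AD&D insurance premium: $12.69
Total deductions = $58.66 + $115.52 + $104.86 + $65.23 + $298.44 + $36.10 + $85.92 + $12.69 = $777.42
Net pay = $1805.00 − $777.42 = $1027.58

$1027.58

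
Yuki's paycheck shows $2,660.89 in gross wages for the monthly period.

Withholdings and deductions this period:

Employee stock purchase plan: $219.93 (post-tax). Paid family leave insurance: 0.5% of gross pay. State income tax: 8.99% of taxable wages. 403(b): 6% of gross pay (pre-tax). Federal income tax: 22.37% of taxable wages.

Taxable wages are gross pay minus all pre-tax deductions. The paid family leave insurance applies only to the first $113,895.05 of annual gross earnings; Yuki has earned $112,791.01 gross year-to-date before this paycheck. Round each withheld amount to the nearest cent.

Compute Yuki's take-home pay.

$1,491.40

403(b): $2,660.89 × 0.06 = $159.65
Taxable wages = $2,660.89 − $159.65 = $2,501.24
State income tax: $2,501.24 × 0.0899 = $224.86
Federal income tax: $2,501.24 × 0.2237 = $559.53
Paid family leave insurance: only $113,895.05 − $112,791.01 = $1,104.04 of this check is subject → $1,104.04 × 0.005 = $5.52
Employee stock purchase plan: $219.93
Total deductions = $159.65 + $224.86 + $559.53 + $5.52 + $219.93 = $1,169.49
Net pay = $2,660.89 − $1,169.49 = $1,491.40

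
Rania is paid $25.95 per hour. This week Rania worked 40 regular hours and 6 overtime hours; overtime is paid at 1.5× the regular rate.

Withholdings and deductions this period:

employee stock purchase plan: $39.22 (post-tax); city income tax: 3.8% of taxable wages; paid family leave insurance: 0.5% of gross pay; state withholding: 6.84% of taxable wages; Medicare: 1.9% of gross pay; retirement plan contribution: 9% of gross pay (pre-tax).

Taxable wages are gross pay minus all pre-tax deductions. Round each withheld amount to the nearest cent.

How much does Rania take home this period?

$964.25

Regular pay: 40 × $25.95 = $1,038.00
Overtime pay: 6 × $25.95 × 1.5 = $233.55
Gross pay = $1,038.00 + $233.55 = $1,271.55
Retirement plan contribution: $1,271.55 × 0.09 = $114.44
Taxable wages = $1,271.55 − $114.44 = $1,157.11
City income tax: $1,157.11 × 0.038 = $43.97
State withholding: $1,157.11 × 0.0684 = $79.15
Medicare: $1,271.55 × 0.019 = $24.16
Paid family leave insurance: $1,271.55 × 0.005 = $6.36
Employee stock purchase plan: $39.22
Total deductions = $114.44 + $43.97 + $79.15 + $24.16 + $6.36 + $39.22 = $307.30
Net pay = $1,271.55 − $307.30 = $964.25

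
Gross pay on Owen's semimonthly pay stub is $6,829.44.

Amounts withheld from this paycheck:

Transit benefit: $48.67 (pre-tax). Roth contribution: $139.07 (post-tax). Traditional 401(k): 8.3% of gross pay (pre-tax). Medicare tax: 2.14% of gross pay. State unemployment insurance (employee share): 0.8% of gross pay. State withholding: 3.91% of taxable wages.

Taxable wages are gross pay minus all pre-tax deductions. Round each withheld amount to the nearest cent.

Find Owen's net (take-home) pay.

$5,631.11

Transit benefit: $48.67
Traditional 401(k): $6,829.44 × 0.083 = $566.84
Pre-tax total = $48.67 + $566.84 = $615.51
Taxable wages = $6,829.44 − $615.51 = $6,213.93
State withholding: $6,213.93 × 0.0391 = $242.96
State unemployment insurance (employee share): $6,829.44 × 0.008 = $54.64
Medicare tax: $6,829.44 × 0.0214 = $146.15
Roth contribution: $139.07
Total deductions = $48.67 + $566.84 + $242.96 + $54.64 + $146.15 + $139.07 = $1,198.33
Net pay = $6,829.44 − $1,198.33 = $5,631.11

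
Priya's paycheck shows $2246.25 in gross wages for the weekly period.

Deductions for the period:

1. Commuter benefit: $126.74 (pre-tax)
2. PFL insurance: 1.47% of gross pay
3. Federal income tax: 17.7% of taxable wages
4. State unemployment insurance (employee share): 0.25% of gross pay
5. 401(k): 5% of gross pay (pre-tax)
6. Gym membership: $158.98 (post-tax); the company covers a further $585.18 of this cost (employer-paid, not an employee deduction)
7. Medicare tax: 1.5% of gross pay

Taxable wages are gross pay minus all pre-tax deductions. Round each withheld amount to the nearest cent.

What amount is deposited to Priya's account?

$1420.62

Commuter benefit: $126.74
401(k): $2246.25 × 0.05 = $112.31
Pre-tax total = $126.74 + $112.31 = $239.05
Taxable wages = $2246.25 − $239.05 = $2007.20
Federal income tax: $2007.20 × 0.177 = $355.27
Medicare tax: $2246.25 × 0.015 = $33.69
PFL insurance: $2246.25 × 0.0147 = $33.02
State unemployment insurance (employee share): $2246.25 × 0.0025 = $5.62
Gym membership: $158.98
(Employer's $585.18 toward gym membership is not withheld from the employee.)
Total deductions = $126.74 + $112.31 + $355.27 + $33.69 + $33.02 + $5.62 + $158.98 = $825.63
Net pay = $2246.25 − $825.63 = $1420.62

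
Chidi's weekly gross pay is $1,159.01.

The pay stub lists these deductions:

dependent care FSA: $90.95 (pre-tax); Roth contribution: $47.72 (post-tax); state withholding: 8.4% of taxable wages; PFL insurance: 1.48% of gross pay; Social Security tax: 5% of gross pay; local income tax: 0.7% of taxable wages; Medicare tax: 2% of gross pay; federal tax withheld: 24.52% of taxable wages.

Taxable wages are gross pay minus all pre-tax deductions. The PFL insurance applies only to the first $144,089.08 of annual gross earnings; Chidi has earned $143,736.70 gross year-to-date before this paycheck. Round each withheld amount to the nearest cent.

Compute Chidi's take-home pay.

$574.90

Dependent care FSA: $90.95
Taxable wages = $1,159.01 − $90.95 = $1,068.06
State withholding: $1,068.06 × 0.084 = $89.72
Federal tax withheld: $1,068.06 × 0.2452 = $261.89
Local income tax: $1,068.06 × 0.007 = $7.48
PFL insurance: only $144,089.08 − $143,736.70 = $352.38 of this check is subject → $352.38 × 0.0148 = $5.22
Social Security tax: $1,159.01 × 0.05 = $57.95
Medicare tax: $1,159.01 × 0.02 = $23.18
Roth contribution: $47.72
Total deductions = $90.95 + $89.72 + $261.89 + $7.48 + $5.22 + $57.95 + $23.18 + $47.72 = $584.11
Net pay = $1,159.01 − $584.11 = $574.90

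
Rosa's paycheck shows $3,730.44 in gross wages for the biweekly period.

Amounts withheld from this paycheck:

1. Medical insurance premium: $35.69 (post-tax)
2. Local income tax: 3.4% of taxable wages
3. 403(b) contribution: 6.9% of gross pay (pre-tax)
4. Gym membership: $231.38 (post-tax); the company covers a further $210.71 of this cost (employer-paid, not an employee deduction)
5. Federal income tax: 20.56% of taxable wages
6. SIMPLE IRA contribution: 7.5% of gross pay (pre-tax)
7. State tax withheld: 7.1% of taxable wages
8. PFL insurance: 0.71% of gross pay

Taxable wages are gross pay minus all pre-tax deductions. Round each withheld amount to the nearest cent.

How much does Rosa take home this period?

$1,907.88

403(b) contribution: $3,730.44 × 0.069 = $257.40
SIMPLE IRA contribution: $3,730.44 × 0.075 = $279.78
Pre-tax total = $257.40 + $279.78 = $537.18
Taxable wages = $3,730.44 − $537.18 = $3,193.26
Federal income tax: $3,193.26 × 0.2056 = $656.53
State tax withheld: $3,193.26 × 0.071 = $226.72
Local income tax: $3,193.26 × 0.034 = $108.57
PFL insurance: $3,730.44 × 0.0071 = $26.49
Medical insurance premium: $35.69
Gym membership: $231.38
(Employer's $210.71 toward gym membership is not withheld from the employee.)
Total deductions = $257.40 + $279.78 + $656.53 + $226.72 + $108.57 + $26.49 + $35.69 + $231.38 = $1,822.56
Net pay = $3,730.44 − $1,822.56 = $1,907.88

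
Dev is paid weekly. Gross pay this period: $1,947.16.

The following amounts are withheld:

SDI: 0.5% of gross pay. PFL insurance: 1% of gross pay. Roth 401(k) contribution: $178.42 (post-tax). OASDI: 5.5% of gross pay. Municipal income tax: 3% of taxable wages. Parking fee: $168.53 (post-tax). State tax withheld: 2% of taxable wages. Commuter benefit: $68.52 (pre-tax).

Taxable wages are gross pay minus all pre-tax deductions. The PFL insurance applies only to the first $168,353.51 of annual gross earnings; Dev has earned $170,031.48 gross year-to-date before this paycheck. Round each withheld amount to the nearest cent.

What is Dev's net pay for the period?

$1,320.93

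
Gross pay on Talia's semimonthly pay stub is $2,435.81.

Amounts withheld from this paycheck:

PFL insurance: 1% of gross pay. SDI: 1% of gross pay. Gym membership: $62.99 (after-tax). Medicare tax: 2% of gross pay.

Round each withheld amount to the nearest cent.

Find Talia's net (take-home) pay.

SDI: $2,435.81 × 0.01 = $24.36
PFL insurance: $2,435.81 × 0.01 = $24.36
Medicare tax: $2,435.81 × 0.02 = $48.72
Gym membership: $62.99
Total deductions = $24.36 + $24.36 + $48.72 + $62.99 = $160.43
Net pay = $2,435.81 − $160.43 = $2,275.38

$2,275.38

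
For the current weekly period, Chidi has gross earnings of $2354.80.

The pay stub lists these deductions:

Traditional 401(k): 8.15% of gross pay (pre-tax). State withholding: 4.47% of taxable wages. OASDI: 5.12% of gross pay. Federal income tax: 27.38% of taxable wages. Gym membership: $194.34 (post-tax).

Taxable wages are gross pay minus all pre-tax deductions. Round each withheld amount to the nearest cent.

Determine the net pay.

Traditional 401(k): $2354.80 × 0.0815 = $191.92
Taxable wages = $2354.80 − $191.92 = $2162.88
Federal income tax: $2162.88 × 0.2738 = $592.20
State withholding: $2162.88 × 0.0447 = $96.68
OASDI: $2354.80 × 0.0512 = $120.57
Gym membership: $194.34
Total deductions = $191.92 + $592.20 + $96.68 + $120.57 + $194.34 = $1195.71
Net pay = $2354.80 − $1195.71 = $1159.09

$1159.09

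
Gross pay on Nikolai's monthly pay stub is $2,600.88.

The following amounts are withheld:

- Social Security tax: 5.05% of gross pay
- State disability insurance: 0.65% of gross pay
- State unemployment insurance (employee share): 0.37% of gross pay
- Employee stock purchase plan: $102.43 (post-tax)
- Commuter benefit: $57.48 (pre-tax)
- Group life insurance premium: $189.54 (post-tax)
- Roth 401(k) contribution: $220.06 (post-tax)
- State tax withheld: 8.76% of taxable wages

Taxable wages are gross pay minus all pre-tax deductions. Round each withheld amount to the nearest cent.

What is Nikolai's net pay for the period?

Commuter benefit: $57.48
Taxable wages = $2,600.88 − $57.48 = $2,543.40
State tax withheld: $2,543.40 × 0.0876 = $222.80
State unemployment insurance (employee share): $2,600.88 × 0.0037 = $9.62
Social Security tax: $2,600.88 × 0.0505 = $131.34
State disability insurance: $2,600.88 × 0.0065 = $16.91
Group life insurance premium: $189.54
Employee stock purchase plan: $102.43
Roth 401(k) contribution: $220.06
Total deductions = $57.48 + $222.80 + $9.62 + $131.34 + $16.91 + $189.54 + $102.43 + $220.06 = $950.18
Net pay = $2,600.88 − $950.18 = $1,650.70

$1,650.70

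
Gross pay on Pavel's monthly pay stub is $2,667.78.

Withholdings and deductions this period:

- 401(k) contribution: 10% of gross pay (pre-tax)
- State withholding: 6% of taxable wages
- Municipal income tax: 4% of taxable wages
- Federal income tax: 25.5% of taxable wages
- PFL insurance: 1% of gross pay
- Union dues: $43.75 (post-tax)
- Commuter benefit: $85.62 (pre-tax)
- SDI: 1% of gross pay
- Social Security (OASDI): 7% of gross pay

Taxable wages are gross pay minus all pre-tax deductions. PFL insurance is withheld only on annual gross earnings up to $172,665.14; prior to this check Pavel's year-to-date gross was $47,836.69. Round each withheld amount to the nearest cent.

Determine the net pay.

Commuter benefit: $85.62
401(k) contribution: $2,667.78 × 0.1 = $266.78
Pre-tax total = $85.62 + $266.78 = $352.40
Taxable wages = $2,667.78 − $352.40 = $2,315.38
Federal income tax: $2,315.38 × 0.255 = $590.42
State withholding: $2,315.38 × 0.06 = $138.92
Municipal income tax: $2,315.38 × 0.04 = $92.62
Social Security (OASDI): $2,667.78 × 0.07 = $186.74
SDI: $2,667.78 × 0.01 = $26.68
PFL insurance: cap not yet reached, full $2,667.78 is subject → $2,667.78 × 0.01 = $26.68
Union dues: $43.75
Total deductions = $85.62 + $266.78 + $590.42 + $138.92 + $92.62 + $186.74 + $26.68 + $26.68 + $43.75 = $1,458.21
Net pay = $2,667.78 − $1,458.21 = $1,209.57

$1,209.57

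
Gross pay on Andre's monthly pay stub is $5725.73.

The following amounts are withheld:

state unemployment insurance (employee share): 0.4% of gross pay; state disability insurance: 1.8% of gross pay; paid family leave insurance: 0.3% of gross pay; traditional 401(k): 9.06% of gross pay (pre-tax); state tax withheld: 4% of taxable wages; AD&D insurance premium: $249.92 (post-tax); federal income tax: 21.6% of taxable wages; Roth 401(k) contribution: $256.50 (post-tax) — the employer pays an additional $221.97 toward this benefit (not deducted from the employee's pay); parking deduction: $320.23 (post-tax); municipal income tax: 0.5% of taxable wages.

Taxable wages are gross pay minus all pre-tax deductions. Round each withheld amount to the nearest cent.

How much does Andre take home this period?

$2878.17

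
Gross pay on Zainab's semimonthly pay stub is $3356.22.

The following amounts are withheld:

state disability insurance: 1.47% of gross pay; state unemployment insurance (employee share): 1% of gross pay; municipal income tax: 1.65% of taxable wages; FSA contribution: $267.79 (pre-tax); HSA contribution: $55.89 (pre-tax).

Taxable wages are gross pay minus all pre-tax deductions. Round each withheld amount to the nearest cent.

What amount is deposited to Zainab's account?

$2899.60

FSA contribution: $267.79
HSA contribution: $55.89
Pre-tax total = $267.79 + $55.89 = $323.68
Taxable wages = $3356.22 − $323.68 = $3032.54
Municipal income tax: $3032.54 × 0.0165 = $50.04
State disability insurance: $3356.22 × 0.0147 = $49.34
State unemployment insurance (employee share): $3356.22 × 0.01 = $33.56
Total deductions = $267.79 + $55.89 + $50.04 + $49.34 + $33.56 = $456.62
Net pay = $3356.22 − $456.62 = $2899.60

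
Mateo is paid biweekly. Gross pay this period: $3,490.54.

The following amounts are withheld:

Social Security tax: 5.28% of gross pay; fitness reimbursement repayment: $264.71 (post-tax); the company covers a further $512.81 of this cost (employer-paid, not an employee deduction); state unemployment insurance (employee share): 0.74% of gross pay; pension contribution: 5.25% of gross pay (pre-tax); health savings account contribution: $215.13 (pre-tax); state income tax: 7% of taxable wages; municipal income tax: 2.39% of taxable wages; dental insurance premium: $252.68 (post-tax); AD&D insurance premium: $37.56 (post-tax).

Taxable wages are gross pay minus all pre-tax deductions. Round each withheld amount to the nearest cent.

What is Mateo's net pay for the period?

$2,036.73

Health savings account contribution: $215.13
Pension contribution: $3,490.54 × 0.0525 = $183.25
Pre-tax total = $215.13 + $183.25 = $398.38
Taxable wages = $3,490.54 − $398.38 = $3,092.16
State income tax: $3,092.16 × 0.07 = $216.45
Municipal income tax: $3,092.16 × 0.0239 = $73.90
Social Security tax: $3,490.54 × 0.0528 = $184.30
State unemployment insurance (employee share): $3,490.54 × 0.0074 = $25.83
AD&D insurance premium: $37.56
Fitness reimbursement repayment: $264.71
Dental insurance premium: $252.68
(Employer's $512.81 toward fitness reimbursement repayment is not withheld from the employee.)
Total deductions = $215.13 + $183.25 + $216.45 + $73.90 + $184.30 + $25.83 + $37.56 + $264.71 + $252.68 = $1,453.81
Net pay = $3,490.54 − $1,453.81 = $2,036.73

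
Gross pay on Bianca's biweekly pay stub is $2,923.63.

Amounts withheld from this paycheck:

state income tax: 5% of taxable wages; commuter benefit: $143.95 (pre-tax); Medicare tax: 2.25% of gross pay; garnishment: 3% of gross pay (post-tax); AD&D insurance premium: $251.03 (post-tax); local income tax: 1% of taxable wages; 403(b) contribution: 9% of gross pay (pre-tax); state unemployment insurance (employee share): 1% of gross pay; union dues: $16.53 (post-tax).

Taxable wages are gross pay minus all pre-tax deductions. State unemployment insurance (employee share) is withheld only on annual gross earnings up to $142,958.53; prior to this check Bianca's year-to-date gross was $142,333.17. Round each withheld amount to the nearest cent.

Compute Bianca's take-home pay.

$1,938.25

Commuter benefit: $143.95
403(b) contribution: $2,923.63 × 0.09 = $263.13
Pre-tax total = $143.95 + $263.13 = $407.08
Taxable wages = $2,923.63 − $407.08 = $2,516.55
Local income tax: $2,516.55 × 0.01 = $25.17
State income tax: $2,516.55 × 0.05 = $125.83
State unemployment insurance (employee share): only $142,958.53 − $142,333.17 = $625.36 of this check is subject → $625.36 × 0.01 = $6.25
Medicare tax: $2,923.63 × 0.0225 = $65.78
Union dues: $16.53
Garnishment: $2,923.63 × 0.03 = $87.71
AD&D insurance premium: $251.03
Total deductions = $143.95 + $263.13 + $25.17 + $125.83 + $6.25 + $65.78 + $16.53 + $87.71 + $251.03 = $985.38
Net pay = $2,923.63 − $985.38 = $1,938.25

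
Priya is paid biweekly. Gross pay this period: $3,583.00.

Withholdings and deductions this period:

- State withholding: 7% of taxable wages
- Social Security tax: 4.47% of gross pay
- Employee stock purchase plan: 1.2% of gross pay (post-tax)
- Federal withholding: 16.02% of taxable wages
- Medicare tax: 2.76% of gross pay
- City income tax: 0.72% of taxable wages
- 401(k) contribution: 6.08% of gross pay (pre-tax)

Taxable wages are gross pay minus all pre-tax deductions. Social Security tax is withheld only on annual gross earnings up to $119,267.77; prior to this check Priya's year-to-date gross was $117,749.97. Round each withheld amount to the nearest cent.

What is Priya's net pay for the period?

$2,356.52

401(k) contribution: $3,583.00 × 0.0608 = $217.85
Taxable wages = $3,583.00 − $217.85 = $3,365.15
Federal withholding: $3,365.15 × 0.1602 = $539.10
City income tax: $3,365.15 × 0.0072 = $24.23
State withholding: $3,365.15 × 0.07 = $235.56
Social Security tax: only $119,267.77 − $117,749.97 = $1,517.80 of this check is subject → $1,517.80 × 0.0447 = $67.85
Medicare tax: $3,583.00 × 0.0276 = $98.89
Employee stock purchase plan: $3,583.00 × 0.012 = $43.00
Total deductions = $217.85 + $539.10 + $24.23 + $235.56 + $67.85 + $98.89 + $43.00 = $1,226.48
Net pay = $3,583.00 − $1,226.48 = $2,356.52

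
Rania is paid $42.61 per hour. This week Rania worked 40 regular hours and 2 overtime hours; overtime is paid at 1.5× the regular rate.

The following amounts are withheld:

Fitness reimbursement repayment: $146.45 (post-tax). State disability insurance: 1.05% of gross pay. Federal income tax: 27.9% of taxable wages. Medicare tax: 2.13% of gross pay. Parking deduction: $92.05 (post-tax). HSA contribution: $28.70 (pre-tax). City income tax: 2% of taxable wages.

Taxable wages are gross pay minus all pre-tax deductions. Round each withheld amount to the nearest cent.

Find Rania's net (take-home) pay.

$967.51

Regular pay: 40 × $42.61 = $1,704.40
Overtime pay: 2 × $42.61 × 1.5 = $127.83
Gross pay = $1,704.40 + $127.83 = $1,832.23
HSA contribution: $28.70
Taxable wages = $1,832.23 − $28.70 = $1,803.53
Federal income tax: $1,803.53 × 0.279 = $503.18
City income tax: $1,803.53 × 0.02 = $36.07
Medicare tax: $1,832.23 × 0.0213 = $39.03
State disability insurance: $1,832.23 × 0.0105 = $19.24
Parking deduction: $92.05
Fitness reimbursement repayment: $146.45
Total deductions = $28.70 + $503.18 + $36.07 + $39.03 + $19.24 + $92.05 + $146.45 = $864.72
Net pay = $1,832.23 − $864.72 = $967.51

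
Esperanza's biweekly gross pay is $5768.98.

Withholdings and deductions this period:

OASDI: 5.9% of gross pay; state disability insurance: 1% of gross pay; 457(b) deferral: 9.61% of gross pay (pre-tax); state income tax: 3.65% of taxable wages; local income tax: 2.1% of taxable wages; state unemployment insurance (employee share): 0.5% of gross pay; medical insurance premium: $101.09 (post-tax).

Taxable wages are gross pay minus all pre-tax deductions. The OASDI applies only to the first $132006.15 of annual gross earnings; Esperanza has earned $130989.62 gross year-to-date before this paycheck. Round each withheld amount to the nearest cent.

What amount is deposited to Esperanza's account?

457(b) deferral: $5768.98 × 0.0961 = $554.40
Taxable wages = $5768.98 − $554.40 = $5214.58
State income tax: $5214.58 × 0.0365 = $190.33
Local income tax: $5214.58 × 0.021 = $109.51
State unemployment insurance (employee share): $5768.98 × 0.005 = $28.84
OASDI: only $132006.15 − $130989.62 = $1016.53 of this check is subject → $1016.53 × 0.059 = $59.98
State disability insurance: $5768.98 × 0.01 = $57.69
Medical insurance premium: $101.09
Total deductions = $554.40 + $190.33 + $109.51 + $28.84 + $59.98 + $57.69 + $101.09 = $1101.84
Net pay = $5768.98 − $1101.84 = $4667.14

$4667.14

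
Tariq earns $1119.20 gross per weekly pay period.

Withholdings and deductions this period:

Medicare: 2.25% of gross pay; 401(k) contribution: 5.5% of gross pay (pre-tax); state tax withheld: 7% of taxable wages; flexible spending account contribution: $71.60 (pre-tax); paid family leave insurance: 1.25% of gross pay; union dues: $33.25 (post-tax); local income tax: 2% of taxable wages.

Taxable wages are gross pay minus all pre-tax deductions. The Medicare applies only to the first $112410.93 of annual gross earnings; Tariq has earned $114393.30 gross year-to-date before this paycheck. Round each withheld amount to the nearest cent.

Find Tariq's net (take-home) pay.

401(k) contribution: $1119.20 × 0.055 = $61.56
Flexible spending account contribution: $71.60
Pre-tax total = $61.56 + $71.60 = $133.16
Taxable wages = $1119.20 − $133.16 = $986.04
State tax withheld: $986.04 × 0.07 = $69.02
Local income tax: $986.04 × 0.02 = $19.72
Medicare: annual cap $112410.93 already reached (YTD $114393.30), so $0.00
Paid family leave insurance: $1119.20 × 0.0125 = $13.99
Union dues: $33.25
Total deductions = $61.56 + $71.60 + $69.02 + $19.72 + $0.00 + $13.99 + $33.25 = $269.14
Net pay = $1119.20 − $269.14 = $850.06

$850.06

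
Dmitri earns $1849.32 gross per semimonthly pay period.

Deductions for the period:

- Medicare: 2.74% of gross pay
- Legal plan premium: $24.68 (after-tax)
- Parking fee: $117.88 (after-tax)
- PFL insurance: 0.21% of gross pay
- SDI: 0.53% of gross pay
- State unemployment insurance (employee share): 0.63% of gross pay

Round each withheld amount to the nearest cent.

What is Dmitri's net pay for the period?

PFL insurance: $1849.32 × 0.0021 = $3.88
SDI: $1849.32 × 0.0053 = $9.80
State unemployment insurance (employee share): $1849.32 × 0.0063 = $11.65
Medicare: $1849.32 × 0.0274 = $50.67
Parking fee: $117.88
Legal plan premium: $24.68
Total deductions = $3.88 + $9.80 + $11.65 + $50.67 + $117.88 + $24.68 = $218.56
Net pay = $1849.32 − $218.56 = $1630.76

$1630.76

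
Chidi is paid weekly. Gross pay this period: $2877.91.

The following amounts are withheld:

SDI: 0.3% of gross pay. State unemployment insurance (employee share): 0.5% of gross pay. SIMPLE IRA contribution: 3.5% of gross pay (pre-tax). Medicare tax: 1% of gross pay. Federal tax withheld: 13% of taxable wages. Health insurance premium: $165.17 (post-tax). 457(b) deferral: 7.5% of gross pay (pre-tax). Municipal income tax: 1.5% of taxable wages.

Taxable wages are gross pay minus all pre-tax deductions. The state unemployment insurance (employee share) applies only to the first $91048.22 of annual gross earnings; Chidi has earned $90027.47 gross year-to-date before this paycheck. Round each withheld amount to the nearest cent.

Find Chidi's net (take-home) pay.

$1982.27

457(b) deferral: $2877.91 × 0.075 = $215.84
SIMPLE IRA contribution: $2877.91 × 0.035 = $100.73
Pre-tax total = $215.84 + $100.73 = $316.57
Taxable wages = $2877.91 − $316.57 = $2561.34
Federal tax withheld: $2561.34 × 0.13 = $332.97
Municipal income tax: $2561.34 × 0.015 = $38.42
State unemployment insurance (employee share): only $91048.22 − $90027.47 = $1020.75 of this check is subject → $1020.75 × 0.005 = $5.10
Medicare tax: $2877.91 × 0.01 = $28.78
SDI: $2877.91 × 0.003 = $8.63
Health insurance premium: $165.17
Total deductions = $215.84 + $100.73 + $332.97 + $38.42 + $5.10 + $28.78 + $8.63 + $165.17 = $895.64
Net pay = $2877.91 − $895.64 = $1982.27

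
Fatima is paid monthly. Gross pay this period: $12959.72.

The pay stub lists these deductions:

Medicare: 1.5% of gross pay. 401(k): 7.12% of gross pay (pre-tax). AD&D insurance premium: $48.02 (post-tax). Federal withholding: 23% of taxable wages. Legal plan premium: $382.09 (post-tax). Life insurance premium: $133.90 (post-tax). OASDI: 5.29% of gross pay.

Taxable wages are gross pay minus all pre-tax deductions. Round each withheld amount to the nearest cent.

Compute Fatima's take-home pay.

401(k): $12959.72 × 0.0712 = $922.73
Taxable wages = $12959.72 − $922.73 = $12036.99
Federal withholding: $12036.99 × 0.23 = $2768.51
Medicare: $12959.72 × 0.015 = $194.40
OASDI: $12959.72 × 0.0529 = $685.57
Legal plan premium: $382.09
Life insurance premium: $133.90
AD&D insurance premium: $48.02
Total deductions = $922.73 + $2768.51 + $194.40 + $685.57 + $382.09 + $133.90 + $48.02 = $5135.22
Net pay = $12959.72 − $5135.22 = $7824.50

$7824.50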